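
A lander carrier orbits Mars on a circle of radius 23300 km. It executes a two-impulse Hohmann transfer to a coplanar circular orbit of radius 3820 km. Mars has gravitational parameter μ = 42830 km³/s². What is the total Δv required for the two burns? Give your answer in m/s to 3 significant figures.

Δv = 1680 m/s

Transfer-ellipse semi-major axis a_t = (r₁ + r₂)/2 = (23300 + 3820)/2 = 13560 km.
Circular speed at r₁: v₁ = √(μ/r₁) = √(42830/23300) = 1.3558 km/s.
On the transfer ellipse at r₁, v² = μ(2/r − 1/a) gives v_a = √[μ(2/r₁ − 1/a_t)] = 0.71961 km/s.
First burn Δv₁ = |v_a − v₁| = 0.6362 km/s.
Circular speed at r₂: v₂ = √(μ/r₂) = 3.348 km/s.
Transfer-orbit speed at r₂: v_p = √[μ(2/r₂ − 1/a_t)] = 4.389 km/s.
Second burn Δv₂ = |v₂ − v_p| = 1.041 km/s.
Total Δv = Δv₁ + Δv₂ = 1.677 km/s.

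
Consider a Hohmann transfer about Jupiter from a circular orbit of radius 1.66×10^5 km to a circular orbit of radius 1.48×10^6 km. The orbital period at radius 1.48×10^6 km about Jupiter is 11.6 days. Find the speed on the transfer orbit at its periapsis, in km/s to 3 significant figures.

v = 37.2 km/s

From Kepler's third law T² = 4π²r³/μ at r = 1.48×10^6 km, T = 11.6 days = 11.6 × 86400 s = 1.00224×10^6 s: μ = 4π²r³/T² = 1.27409×10^8 km³/s².
Transfer-ellipse semi-major axis a_t = (r₁ + r₂)/2 = (1.660×10^5 + 1.480×10^6)/2 = 8.230×10^5 km.
At periapsis, r = 1.660×10^5 km.
Applying v² = μ(2/r − 1/a_t): v = 37.15 km/s.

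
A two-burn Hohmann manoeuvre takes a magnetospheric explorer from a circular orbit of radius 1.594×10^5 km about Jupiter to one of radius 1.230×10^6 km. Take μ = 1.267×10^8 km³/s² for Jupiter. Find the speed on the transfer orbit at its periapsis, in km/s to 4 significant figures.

v = 37.51 km/s

Transfer-ellipse semi-major axis a_t = (r₁ + r₂)/2 = (1.594×10^5 + 1.230×10^6)/2 = 6.947×10^5 km.
The periapsis of the transfer ellipse is at r = 1.594×10^5 km.
Applying v² = μ(2/r − 1/a_t): v = 37.51 km/s.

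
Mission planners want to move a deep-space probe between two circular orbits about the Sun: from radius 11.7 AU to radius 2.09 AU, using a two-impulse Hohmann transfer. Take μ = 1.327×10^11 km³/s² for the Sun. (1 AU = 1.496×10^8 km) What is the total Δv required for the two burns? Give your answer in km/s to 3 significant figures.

In km: r₁ = 11.7 × 1.496×10^8 = 1.75032×10^9 km; r₂ = 2.09 × 1.496×10^8 = 3.12664×10^8 km.
Semi-major axis of the transfer orbit: a_t = (1.75032×10^9 + 3.12664×10^8)/2 = 1.031492×10^9 km.
At r₁ the circular-orbit speed is v₁ = √(μ/r₁) = 8.707 km/s.
On the transfer ellipse at r₁, vis-viva gives v_a = √[μ(2/r₁ − 1/a_t)] = 4.794 km/s.
First burn Δv₁ = |v_a − v₁| = 3.913 km/s.
Circular speed at r₂: v₂ = √(μ/r₂) = 20.601 km/s.
Transfer-orbit speed at r₂: v_p = √[μ(2/r₂ − 1/a_t)] = 26.836 km/s.
Second burn Δv₂ = |v₂ − v_p| = 6.235 km/s.
Δv = Δv₁ + Δv₂ = 3.913 + 6.235 = 10.15 km/s.

Δv = 10.1 km/s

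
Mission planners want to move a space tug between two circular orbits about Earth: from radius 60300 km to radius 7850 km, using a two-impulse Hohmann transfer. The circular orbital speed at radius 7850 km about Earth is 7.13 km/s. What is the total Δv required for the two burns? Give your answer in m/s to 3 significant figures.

From the circular-orbit relation v² = μ/r at r = 7850 km: μ = v²r = (7.13)² × 7850 = 3.99070×10^5 km³/s².
Semi-major axis of the transfer orbit: a_t = (60300 + 7850)/2 = 34075 km.
Circular speed at r₁: v₁ = √(μ/r₁) = √(3.99070×10^5/60300) = 2.573 km/s.
On the transfer ellipse at r₁, vis-viva equation gives v_a = √[μ(2/r₁ − 1/a_t)] = 1.235 km/s.
First burn Δv₁ = |v_a − v₁| = 1.338 km/s.
Circular speed at r₂: v₂ = √(μ/r₂) = 7.130 km/s.
Transfer-orbit speed at r₂: v_p = √[μ(2/r₂ − 1/a_t)] = 9.485 km/s.
Second burn Δv₂ = |v₂ − v_p| = 2.355 km/s.
Total Δv = Δv₁ + Δv₂ = 3.693 km/s.

Δv = 3690 m/s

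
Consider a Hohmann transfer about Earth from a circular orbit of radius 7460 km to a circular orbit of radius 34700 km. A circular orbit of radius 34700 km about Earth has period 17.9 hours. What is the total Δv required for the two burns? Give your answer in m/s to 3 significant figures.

From Kepler's third law T² = 4π²r³/μ at r = 34700 km, T = 17.9 hours = 17.9 × 3600 s = 64440 s: μ = 4π²r³/T² = 3.97225×10^5 km³/s².
Semi-major axis of the transfer orbit: a_t = (7460 + 34700)/2 = 21080 km.
At r₁ the circular-orbit speed is v₁ = √(μ/r₁) = 7.297 km/s.
Transfer-orbit speed at r₁ (v² = μ(2/r − 1/a)): v_p = √[μ(2/r₁ − 1/a_t)] = 9.362 km/s.
First burn Δv₁ = |v_p − v₁| = 2.065 km/s.
At r₂, v₂ = √(μ/r₂) = 3.3834 km/s.
Transfer-orbit speed at r₂: v_a = √[μ(2/r₂ − 1/a_t)] = 2.0127 km/s.
Second burn Δv₂ = |v₂ − v_a| = 1.371 km/s.
Δv = Δv₁ + Δv₂ = 2.065 + 1.371 = 3.436 km/s.

Δv = 3440 m/s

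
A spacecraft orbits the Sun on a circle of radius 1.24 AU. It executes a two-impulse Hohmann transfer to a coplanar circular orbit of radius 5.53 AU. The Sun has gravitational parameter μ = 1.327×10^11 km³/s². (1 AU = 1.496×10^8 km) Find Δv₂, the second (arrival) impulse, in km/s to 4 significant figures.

In km: r₁ = 1.24 × 1.496×10^8 = 1.85504×10^8 km; r₂ = 5.53 × 1.496×10^8 = 8.27288×10^8 km.
The Hohmann ellipse has a_t = (r₁ + r₂)/2 = 5.06396×10^8 km.
On the circular orbit at r = 8.27288×10^8 km, v_c = √(μ/r) = 12.6651 km/s.
Transfer-orbit speed at the same r (vis-viva, a = a_t): v_t = √[μ(2/r − 1/a_t)] = 7.66547 km/s.
Δv₂ = |v_t − v_c| = |7.66547 − 12.6651| = 5.000 km/s.

Δv₂ = 5.000 km/s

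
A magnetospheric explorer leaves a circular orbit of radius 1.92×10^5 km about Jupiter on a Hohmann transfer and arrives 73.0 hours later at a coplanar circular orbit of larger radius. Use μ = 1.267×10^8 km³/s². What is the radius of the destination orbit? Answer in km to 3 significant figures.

r₂ = 1.73×10^6 km

Transfer time t = 73.0 hours = 2.628×10^5 s, and t = π√(a_t³/μ).
So a_t = (μ t²/π²)^(1/3) = (1.267×10^8 × (2.628×10^5)² / π²)^(1/3) = 9.6067×10^5 km.
Since a_t = (r₁ + r₂)/2, r₂ = 2a_t − r₁ = 2×9.6067×10^5 − 1.920×10^5 = 1.72934×10^6 km.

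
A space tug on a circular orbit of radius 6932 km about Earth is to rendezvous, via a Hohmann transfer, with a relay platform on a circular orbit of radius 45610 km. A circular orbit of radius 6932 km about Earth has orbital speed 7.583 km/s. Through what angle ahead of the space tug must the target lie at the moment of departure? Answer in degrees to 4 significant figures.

φ = 101.3°

From the circular-orbit relation v² = μ/r at r = 6932 km: μ = v²r = (7.583)² × 6932 = 3.98603×10^5 km³/s².
The Hohmann ellipse has a_t = (r₁ + r₂)/2 = 26271 km.
The half-period of the transfer ellipse is t = π√(a_t³/μ) = 21188.2 s.
Target angular speed ω₂ = √(μ/r₂³) = 6.48157×10^-5 rad/s.
Angle swept by the target during transfer: ω₂·t = 1.37333 rad = 78.69°.
Arrival is 180° from departure on the ellipse, so φ = 180° − 78.69° = 101.3°.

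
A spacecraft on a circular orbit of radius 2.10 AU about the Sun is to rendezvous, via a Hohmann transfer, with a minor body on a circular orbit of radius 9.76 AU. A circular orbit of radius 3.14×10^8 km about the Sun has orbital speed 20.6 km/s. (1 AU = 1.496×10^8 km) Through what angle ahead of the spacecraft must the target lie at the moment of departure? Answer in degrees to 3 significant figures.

φ = 94.8°

From the circular-orbit relation v² = μ/r at r = 3.14×10^8 km: μ = v²r = (20.6)² × 3.14×10^8 = 1.33249×10^11 km³/s².
In km: r₁ = 2.10 × 1.496×10^8 = 3.1416×10^8 km; r₂ = 9.76 × 1.496×10^8 = 1.460096×10^9 km.
Semi-major axis of the transfer orbit: a_t = (3.1416×10^8 + 1.460096×10^9)/2 = 8.87128×10^8 km.
Transfer time t = π√(a_t³/μ) = 2.274036×10^8 s.
Target angular speed ω₂ = √(μ/r₂³) = 6.542744×10^-9 rad/s.
Angle swept by the target during transfer: ω₂·t = 1.48784 rad = 85.247°.
The spacecraft traverses 180° on the transfer ellipse, so the target must lead by 180° − 85.247° = 94.8°.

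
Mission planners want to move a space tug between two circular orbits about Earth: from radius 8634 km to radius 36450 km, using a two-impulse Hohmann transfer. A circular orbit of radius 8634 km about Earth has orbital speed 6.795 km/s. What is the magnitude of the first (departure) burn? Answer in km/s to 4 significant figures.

From the circular-orbit relation v² = μ/r at r = 8634 km: μ = v²r = (6.795)² × 8634 = 3.98649×10^5 km³/s².
The Hohmann ellipse has a_t = (r₁ + r₂)/2 = 22542 km.
On the circular orbit at r = 8634 km, v_c = √(μ/r) = 6.795 km/s.
Vis-viva on the transfer ellipse at r = 8634 km gives v_t = √[μ(2/r − 1/a_t)] = 8.641 km/s.
Δv₁ = |v_t − v_c| = |8.641 − 6.795| = 1.846 km/s.

Δv₁ = 1.846 km/s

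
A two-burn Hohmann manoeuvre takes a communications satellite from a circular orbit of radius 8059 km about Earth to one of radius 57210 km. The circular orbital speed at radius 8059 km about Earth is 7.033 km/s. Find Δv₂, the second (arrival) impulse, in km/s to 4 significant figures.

From the circular-orbit relation v² = μ/r at r = 8059 km: μ = v²r = (7.033)² × 8059 = 3.98623×10^5 km³/s².
The Hohmann ellipse has a_t = (r₁ + r₂)/2 = 32634.5 km.
Circular speed at r = 57210 km: v_c = √(μ/r) = 2.640 km/s.
Vis-viva on the transfer ellipse at r = 57210 km gives v_t = √[μ(2/r − 1/a_t)] = 1.312 km/s.
Δv₂ = |v_t − v_c| = |1.312 − 2.640| = 1.328 km/s.

Δv₂ = 1.328 km/s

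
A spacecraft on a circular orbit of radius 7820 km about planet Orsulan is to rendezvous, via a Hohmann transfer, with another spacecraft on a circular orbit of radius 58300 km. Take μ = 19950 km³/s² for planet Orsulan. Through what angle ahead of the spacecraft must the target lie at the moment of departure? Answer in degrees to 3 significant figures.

The Hohmann ellipse has a_t = (r₁ + r₂)/2 = 33060 km.
The half-period of the transfer ellipse is t = π√(a_t³/μ) = 1.3370×10^5 s.
Target angular speed ω₂ = √(μ/r₂³) = 1.0034×10^-5 rad/s.
Angle swept by the target during transfer: ω₂·t = 1.3415 rad = 76.86°.
Arrival is 180° from departure on the ellipse, so φ = 180° − 76.86° = 103°.

φ = 103°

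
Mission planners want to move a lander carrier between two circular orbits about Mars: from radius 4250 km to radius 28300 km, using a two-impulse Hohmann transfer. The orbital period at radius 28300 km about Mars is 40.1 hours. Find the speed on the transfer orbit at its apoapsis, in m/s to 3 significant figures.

From Kepler's third law T² = 4π²r³/μ at r = 28300 km, T = 40.1 hours = 40.1 × 3600 s = 1.4436×10^5 s: μ = 4π²r³/T² = 42936.4 km³/s².
The Hohmann ellipse has a_t = (r₁ + r₂)/2 = 16275 km.
At apoapsis, r = 28300 km.
From the vis-viva equation, v = √[μ(2/r − 1/a_t)] = 0.6294 km/s.

v = 629 m/s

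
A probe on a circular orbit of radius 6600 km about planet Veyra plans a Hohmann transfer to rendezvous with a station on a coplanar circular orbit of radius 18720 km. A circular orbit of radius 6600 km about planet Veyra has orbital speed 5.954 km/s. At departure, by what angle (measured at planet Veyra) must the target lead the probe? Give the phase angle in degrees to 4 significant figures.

φ = 79.89°

From the circular-orbit relation v² = μ/r at r = 6600 km: μ = v²r = (5.954)² × 6600 = 2.33971×10^5 km³/s².
Semi-major axis of the transfer orbit: a_t = (6600 + 18720)/2 = 12660 km.
The half-period of the transfer ellipse is t = π√(a_t³/μ) = 9251.7 s.
Target angular speed ω₂ = √(μ/r₂³) = 1.8885×10^-4 rad/s.
Angle swept by the target during transfer: ω₂·t = 1.7472 rad = 100.11°.
Arrival is 180° from departure on the ellipse, so φ = 180° − 100.11° = 79.89°.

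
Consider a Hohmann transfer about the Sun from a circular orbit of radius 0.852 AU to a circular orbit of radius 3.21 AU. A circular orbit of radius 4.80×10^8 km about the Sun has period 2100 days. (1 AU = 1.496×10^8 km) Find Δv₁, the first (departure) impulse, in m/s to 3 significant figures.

From Kepler's third law T² = 4π²r³/μ at r = 4.80×10^8 km, T = 2100 days = 2100 × 86400 s = 1.8144×10^8 s: μ = 4π²r³/T² = 1.32623×10^11 km³/s².
In km: r₁ = 0.852 × 1.496×10^8 = 1.274592×10^8 km; r₂ = 3.21 × 1.496×10^8 = 4.80216×10^8 km.
Transfer-ellipse semi-major axis a_t = (r₁ + r₂)/2 = (1.274592×10^8 + 4.80216×10^8)/2 = 3.038376×10^8 km.
Circular speed at r = 1.274592×10^8 km: v_c = √(μ/r) = 32.257 km/s.
Transfer-orbit speed at the same r (vis-viva, a = a_t): v_t = √[μ(2/r − 1/a_t)] = 40.553 km/s.
Δv₁ = |v_t − v_c| = |40.553 − 32.257| = 8.296 km/s.

Δv₁ = 8300 m/s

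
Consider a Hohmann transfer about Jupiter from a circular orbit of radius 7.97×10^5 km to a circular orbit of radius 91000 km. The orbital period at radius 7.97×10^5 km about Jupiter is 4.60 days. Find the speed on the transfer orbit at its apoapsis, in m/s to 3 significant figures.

v = 5700 m/s

From Kepler's third law T² = 4π²r³/μ at r = 7.97×10^5 km, T = 4.60 days = 4.60 × 86400 s = 3.9744×10^5 s: μ = 4π²r³/T² = 1.26529×10^8 km³/s².
The Hohmann ellipse has a_t = (r₁ + r₂)/2 = 4.440×10^5 km.
At apoapsis, r = 7.970×10^5 km.
From the vis-viva equation, v = √[μ(2/r − 1/a_t)] = 5.704 km/s.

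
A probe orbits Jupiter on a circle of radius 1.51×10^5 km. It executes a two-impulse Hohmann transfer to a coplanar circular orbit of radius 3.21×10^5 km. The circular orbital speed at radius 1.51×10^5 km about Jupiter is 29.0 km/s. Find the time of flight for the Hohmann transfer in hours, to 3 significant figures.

From the circular-orbit relation v² = μ/r at r = 1.51×10^5 km: μ = v²r = (29.0)² × 1.51×10^5 = 1.26991×10^8 km³/s².
The Hohmann ellipse has a_t = (r₁ + r₂)/2 = 2.360×10^5 km.
By Kepler's third law the transfer-orbit period is T = 2π√(a_t³/μ), so t = T/2 = 31960 s.
Converting: 31960 s ÷ 3600 s/hour = 8.88 hours.

t = 8.88 hours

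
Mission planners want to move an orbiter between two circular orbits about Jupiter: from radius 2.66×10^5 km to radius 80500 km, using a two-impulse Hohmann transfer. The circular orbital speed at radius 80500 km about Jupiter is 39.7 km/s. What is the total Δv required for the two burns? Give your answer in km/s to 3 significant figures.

From the circular-orbit relation v² = μ/r at r = 80500 km: μ = v²r = (39.7)² × 80500 = 1.26875×10^8 km³/s².
Semi-major axis of the transfer orbit: a_t = (2.660×10^5 + 80500)/2 = 1.7325×10^5 km.
At r₁ the circular-orbit speed is v₁ = √(μ/r₁) = 21.83975 km/s.
Transfer-orbit speed at r₁ (v² = μ(2/r − 1/a)): v_a = √[μ(2/r₁ − 1/a_t)] = 14.88706 km/s.
First burn Δv₁ = |v_a − v₁| = 6.9527 km/s.
At r₂, v₂ = √(μ/r₂) = 39.700 km/s.
Transfer-orbit speed at r₂: v_p = √[μ(2/r₂ − 1/a_t)] = 49.192 km/s.
Second burn Δv₂ = |v₂ − v_p| = 9.4920 km/s.
Δv = Δv₁ + Δv₂ = 6.9527 + 9.4920 = 16.44 km/s.

Δv = 16.4 km/s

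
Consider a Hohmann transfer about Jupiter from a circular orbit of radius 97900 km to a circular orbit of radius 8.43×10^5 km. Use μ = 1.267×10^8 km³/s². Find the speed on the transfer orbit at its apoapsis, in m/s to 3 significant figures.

v = 5590 m/s

Semi-major axis of the transfer orbit: a_t = (97900 + 8.430×10^5)/2 = 4.7045×10^5 km.
At apoapsis, r = 8.430×10^5 km.
Applying v² = μ(2/r − 1/a_t): v = 5.593 km/s.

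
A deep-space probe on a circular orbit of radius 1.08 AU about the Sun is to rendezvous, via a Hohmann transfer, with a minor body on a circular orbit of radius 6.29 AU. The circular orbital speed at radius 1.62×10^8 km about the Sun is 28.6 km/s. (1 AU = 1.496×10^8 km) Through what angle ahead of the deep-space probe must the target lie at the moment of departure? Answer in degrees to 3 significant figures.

From the circular-orbit relation v² = μ/r at r = 1.62×10^8 km: μ = v²r = (28.6)² × 1.62×10^8 = 1.32510×10^11 km³/s².
In km: r₁ = 1.08 × 1.496×10^8 = 1.61568×10^8 km; r₂ = 6.29 × 1.496×10^8 = 9.40984×10^8 km.
Transfer-ellipse semi-major axis a_t = (r₁ + r₂)/2 = (1.61568×10^8 + 9.40984×10^8)/2 = 5.51276×10^8 km.
Transfer time t = π√(a_t³/μ) = 1.11707×10^8 s.
Target angular speed ω₂ = √(μ/r₂³) = 1.26110×10^-8 rad/s.
Angle swept by the target during transfer: ω₂·t = 1.4087 rad = 80.71°.
Arrival is 180° from departure on the ellipse, so φ = 180° − 80.71° = 99.3°.

φ = 99.3°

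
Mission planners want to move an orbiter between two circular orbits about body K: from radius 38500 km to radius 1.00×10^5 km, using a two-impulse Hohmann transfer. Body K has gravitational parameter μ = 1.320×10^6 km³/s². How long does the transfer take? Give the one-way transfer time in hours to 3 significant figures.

Semi-major axis of the transfer orbit: a_t = (38500 + 1.000×10^5)/2 = 69250 km.
By Kepler's third law the transfer-orbit period is T = 2π√(a_t³/μ), so t = T/2 = 49830 s.
Converting: 49830 s ÷ 3600 s/hour = 13.8 hours.

t = 13.8 hours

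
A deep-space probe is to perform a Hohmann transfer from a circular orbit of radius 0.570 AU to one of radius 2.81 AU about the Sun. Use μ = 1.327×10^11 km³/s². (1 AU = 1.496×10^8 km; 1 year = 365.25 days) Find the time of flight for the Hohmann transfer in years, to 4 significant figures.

In km: r₁ = 0.570 × 1.496×10^8 = 8.5272×10^7 km; r₂ = 2.81 × 1.496×10^8 = 4.20376×10^8 km.
Transfer-ellipse semi-major axis a_t = (r₁ + r₂)/2 = (8.5272×10^7 + 4.20376×10^8)/2 = 2.52824×10^8 km.
By Kepler's third law the transfer-orbit period is T = 2π√(a_t³/μ), so t = T/2 = 3.467×10^7 s.
Converting: 3.467×10^7 s ÷ 3.15576×10^7 s/year (365.25 × 86400) = 1.099 years.

t = 1.099 years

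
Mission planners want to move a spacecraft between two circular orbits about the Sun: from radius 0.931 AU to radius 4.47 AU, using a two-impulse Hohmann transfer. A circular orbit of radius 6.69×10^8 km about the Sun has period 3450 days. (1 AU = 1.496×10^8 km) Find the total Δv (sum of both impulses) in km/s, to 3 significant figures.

From Kepler's third law T² = 4π²r³/μ at r = 6.69×10^8 km, T = 3450 days = 3450 × 86400 s = 2.9808×10^8 s: μ = 4π²r³/T² = 1.33037×10^11 km³/s².
In km: r₁ = 0.931 × 1.496×10^8 = 1.392776×10^8 km; r₂ = 4.47 × 1.496×10^8 = 6.68712×10^8 km.
Semi-major axis of the transfer orbit: a_t = (1.392776×10^8 + 6.68712×10^8)/2 = 4.039948×10^8 km.
At r₁ the circular-orbit speed is v₁ = √(μ/r₁) = 30.906 km/s.
On the transfer ellipse at r₁, vis-viva gives v_p = √[μ(2/r₁ − 1/a_t)] = 39.763 km/s.
First burn Δv₁ = |v_p − v₁| = 8.857 km/s.
Circular speed at r₂: v₂ = √(μ/r₂) = 14.105 km/s.
Transfer-orbit speed at r₂: v_a = √[μ(2/r₂ − 1/a_t)] = 8.2817 km/s.
Second burn Δv₂ = |v₂ − v_a| = 5.823 km/s.
Total Δv = Δv₁ + Δv₂ = 14.68 km/s.

Δv = 14.7 km/s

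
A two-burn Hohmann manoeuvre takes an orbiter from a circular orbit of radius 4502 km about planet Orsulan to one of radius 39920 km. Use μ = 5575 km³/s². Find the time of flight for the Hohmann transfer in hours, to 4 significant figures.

Semi-major axis of the transfer orbit: a_t = (4502 + 39920)/2 = 22211 km.
Half the transfer-orbit period gives t = π√(a_t³/μ) = 1.393×10^5 s.
Converting: 1.393×10^5 s ÷ 3600 s/hour = 38.69 hours.

t = 38.69 hours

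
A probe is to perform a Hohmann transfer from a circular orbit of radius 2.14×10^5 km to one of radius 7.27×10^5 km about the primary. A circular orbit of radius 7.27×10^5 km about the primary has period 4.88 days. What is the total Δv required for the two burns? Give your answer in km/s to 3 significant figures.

From Kepler's third law T² = 4π²r³/μ at r = 7.27×10^5 km, T = 4.88 days = 4.88 × 86400 s = 4.21632×10^5 s: μ = 4π²r³/T² = 8.53288×10^7 km³/s².
The Hohmann ellipse has a_t = (r₁ + r₂)/2 = 4.705×10^5 km.
Circular speed at r₁: v₁ = √(μ/r₁) = √(8.53288×10^7/2.140×10^5) = 19.968297 km/s.
On the transfer ellipse at r₁, v² = μ(2/r − 1/a) gives v_p = √[μ(2/r₁ − 1/a_t)] = 24.821523 km/s.
First burn Δv₁ = |v_p − v₁| = 4.85323 km/s.
At r₂, v₂ = √(μ/r₂) = 10.833798 km/s.
Transfer-orbit speed at r₂: v_a = √[μ(2/r₂ − 1/a_t)] = 7.3064731 km/s.
Second burn Δv₂ = |v₂ − v_a| = 3.52732 km/s.
Δv = Δv₁ + Δv₂ = 4.85323 + 3.52732 = 8.381 km/s.

Δv = 8.38 km/s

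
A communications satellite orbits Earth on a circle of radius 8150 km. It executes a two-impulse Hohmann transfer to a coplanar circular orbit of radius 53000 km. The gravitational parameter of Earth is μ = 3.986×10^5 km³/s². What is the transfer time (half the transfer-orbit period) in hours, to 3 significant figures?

Transfer-ellipse semi-major axis a_t = (r₁ + r₂)/2 = (8150 + 53000)/2 = 30575 km.
Half the transfer-orbit period gives t = π√(a_t³/μ) = 26600 s.
Converting: 26600 s ÷ 3600 s/hour = 7.39 hours.

t = 7.39 hours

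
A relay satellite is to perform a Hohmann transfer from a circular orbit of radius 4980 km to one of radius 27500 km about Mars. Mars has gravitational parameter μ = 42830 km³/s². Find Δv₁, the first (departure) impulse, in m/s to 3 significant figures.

Δv₁ = 884 m/s

Transfer-ellipse semi-major axis a_t = (r₁ + r₂)/2 = (4980 + 27500)/2 = 16240 km.
Circular speed at r = 4980 km: v_c = √(μ/r) = 2.9326 km/s.
Transfer-orbit speed at the same r (vis-viva, a = a_t): v_t = √[μ(2/r − 1/a_t)] = 3.8162 km/s.
Δv₁ = |v_t − v_c| = |3.8162 − 2.9326| = 0.8836 km/s.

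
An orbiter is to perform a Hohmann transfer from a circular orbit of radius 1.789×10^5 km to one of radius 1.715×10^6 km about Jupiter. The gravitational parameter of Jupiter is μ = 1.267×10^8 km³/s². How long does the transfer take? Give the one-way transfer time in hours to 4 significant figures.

t = 71.44 hours

Semi-major axis of the transfer orbit: a_t = (1.789×10^5 + 1.715×10^6)/2 = 9.4695×10^5 km.
Half the transfer-orbit period gives t = π√(a_t³/μ) = 2.572×10^5 s.
Converting: 2.572×10^5 s ÷ 3600 s/hour = 71.44 hours.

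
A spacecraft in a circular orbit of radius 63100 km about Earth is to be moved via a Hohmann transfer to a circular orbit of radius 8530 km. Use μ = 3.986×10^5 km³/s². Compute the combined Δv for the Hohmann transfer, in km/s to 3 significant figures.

The Hohmann ellipse has a_t = (r₁ + r₂)/2 = 35815 km.
Circular speed at r₁: v₁ = √(μ/r₁) = √(3.986×10^5/63100) = 2.51336 km/s.
Transfer-orbit speed at r₁ (vis-viva equation): v_a = √[μ(2/r₁ − 1/a_t)] = 1.22658 km/s.
First burn Δv₁ = |v_a − v₁| = 1.28678 km/s.
Circular speed at r₂: v₂ = √(μ/r₂) = 6.835875 km/s.
Transfer-orbit speed at r₂: v_p = √[μ(2/r₂ − 1/a_t)] = 9.073531 km/s.
Second burn Δv₂ = |v₂ − v_p| = 2.23766 km/s.
Total Δv = Δv₁ + Δv₂ = 3.524 km/s.

Δv = 3.52 km/s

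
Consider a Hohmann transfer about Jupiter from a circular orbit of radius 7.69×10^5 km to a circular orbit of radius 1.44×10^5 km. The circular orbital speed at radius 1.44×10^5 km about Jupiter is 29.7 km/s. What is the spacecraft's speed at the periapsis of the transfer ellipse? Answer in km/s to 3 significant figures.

From the circular-orbit relation v² = μ/r at r = 1.44×10^5 km: μ = v²r = (29.7)² × 1.44×10^5 = 1.27021×10^8 km³/s².
Semi-major axis of the transfer orbit: a_t = (7.690×10^5 + 1.440×10^5)/2 = 4.565×10^5 km.
The periapsis of the transfer ellipse is at r = 1.440×10^5 km.
Applying v² = μ(2/r − 1/a_t): v = 38.55 km/s.

v = 38.5 km/s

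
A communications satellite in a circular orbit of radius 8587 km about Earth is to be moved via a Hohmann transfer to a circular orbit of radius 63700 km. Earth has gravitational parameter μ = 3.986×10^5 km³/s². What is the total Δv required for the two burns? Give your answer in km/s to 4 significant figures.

Δv = 3.514 km/s

The Hohmann ellipse has a_t = (r₁ + r₂)/2 = 36143.5 km.
At r₁ the circular-orbit speed is v₁ = √(μ/r₁) = 6.813 km/s.
Transfer-orbit speed at r₁ (v² = μ(2/r − 1/a)): v_p = √[μ(2/r₁ − 1/a_t)] = 9.045 km/s.
First burn Δv₁ = |v_p − v₁| = 2.232 km/s.
At r₂, v₂ = √(μ/r₂) = 2.501 km/s.
Transfer-orbit speed at r₂: v_a = √[μ(2/r₂ − 1/a_t)] = 1.219 km/s.
Second burn Δv₂ = |v₂ − v_a| = 1.282 km/s.
Total Δv = Δv₁ + Δv₂ = 3.514 km/s.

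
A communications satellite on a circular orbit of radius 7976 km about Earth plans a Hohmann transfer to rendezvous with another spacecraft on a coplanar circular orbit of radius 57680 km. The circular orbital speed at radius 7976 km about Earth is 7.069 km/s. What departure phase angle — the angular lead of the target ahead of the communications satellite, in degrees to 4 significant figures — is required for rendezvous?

From the circular-orbit relation v² = μ/r at r = 7976 km: μ = v²r = (7.069)² × 7976 = 3.98567×10^5 km³/s².
Semi-major axis of the transfer orbit: a_t = (7976 + 57680)/2 = 32828 km.
Transfer time t = π√(a_t³/μ) = 29600 s.
Target angular speed ω₂ = √(μ/r₂³) = 4.557×10^-5 rad/s.
Angle swept by the target during transfer: ω₂·t = 1.349 rad = 77.29°.
Arrival is 180° from departure on the ellipse, so φ = 180° − 77.29° = 102.7°.

φ = 102.7°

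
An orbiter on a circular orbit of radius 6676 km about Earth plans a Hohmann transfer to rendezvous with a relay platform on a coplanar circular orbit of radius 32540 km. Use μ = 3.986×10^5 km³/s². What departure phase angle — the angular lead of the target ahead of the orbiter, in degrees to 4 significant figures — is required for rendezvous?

φ = 95.80°

Transfer-ellipse semi-major axis a_t = (r₁ + r₂)/2 = (6676 + 32540)/2 = 19608 km.
Transfer time t = π√(a_t³/μ) = 13662.5 s.
Target angular speed ω₂ = √(μ/r₂³) = 1.07558×10^-4 rad/s.
Angle swept by the target during transfer: ω₂·t = 1.4695 rad = 84.20°.
The orbiter traverses 180° on the transfer ellipse, so the target must lead by 180° − 84.20° = 95.80°.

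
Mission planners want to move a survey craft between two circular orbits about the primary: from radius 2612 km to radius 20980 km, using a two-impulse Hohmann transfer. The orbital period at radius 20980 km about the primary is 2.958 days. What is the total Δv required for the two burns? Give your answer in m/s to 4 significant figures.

Δv = 760.8 m/s

From Kepler's third law T² = 4π²r³/μ at r = 20980 km, T = 2.958 days = 2.958 × 86400 s = 2.555712×10^5 s: μ = 4π²r³/T² = 5581.52 km³/s².
The Hohmann ellipse has a_t = (r₁ + r₂)/2 = 11796 km.
At r₁ the circular-orbit speed is v₁ = √(μ/r₁) = 1.4618 km/s.
Transfer-orbit speed at r₁ (vis-viva equation): v_p = √[μ(2/r₁ − 1/a_t)] = 1.9495 km/s.
First burn Δv₁ = |v_p − v₁| = 0.4877 km/s.
Circular speed at r₂: v₂ = √(μ/r₂) = 0.5158 km/s.
Transfer-orbit speed at r₂: v_a = √[μ(2/r₂ − 1/a_t)] = 0.2427 km/s.
Second burn Δv₂ = |v₂ − v_a| = 0.2731 km/s.
Δv = Δv₁ + Δv₂ = 0.4877 + 0.2731 = 0.7608 km/s.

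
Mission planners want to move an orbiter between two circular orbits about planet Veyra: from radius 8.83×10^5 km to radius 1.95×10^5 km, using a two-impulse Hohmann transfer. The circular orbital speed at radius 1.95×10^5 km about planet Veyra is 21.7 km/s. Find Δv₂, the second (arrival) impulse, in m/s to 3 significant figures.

From the circular-orbit relation v² = μ/r at r = 1.95×10^5 km: μ = v²r = (21.7)² × 1.95×10^5 = 9.18236×10^7 km³/s².
The Hohmann ellipse has a_t = (r₁ + r₂)/2 = 5.390×10^5 km.
On the circular orbit at r = 1.950×10^5 km, v_c = √(μ/r) = 21.700 km/s.
Vis-viva on the transfer ellipse at r = 1.950×10^5 km gives v_t = √[μ(2/r − 1/a_t)] = 27.774 km/s.
Δv₂ = |v_t − v_c| = |27.774 − 21.700| = 6.074 km/s.

Δv₂ = 6070 m/s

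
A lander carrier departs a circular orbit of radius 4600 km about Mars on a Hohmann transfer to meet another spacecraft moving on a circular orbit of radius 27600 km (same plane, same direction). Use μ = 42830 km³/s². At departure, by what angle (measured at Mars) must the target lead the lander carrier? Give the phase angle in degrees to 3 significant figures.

The Hohmann ellipse has a_t = (r₁ + r₂)/2 = 16100 km.
The half-period of the transfer ellipse is t = π√(a_t³/μ) = 31011 s.
The target's mean motion on its circular orbit is ω₂ = √(μ/r₂³) = 4.5135×10^-5 rad/s.
Angle swept by the target during transfer: ω₂·t = 1.3997 rad = 80.20°.
Arrival is 180° from departure on the ellipse, so φ = 180° − 80.20° = 99.8°.

φ = 99.8°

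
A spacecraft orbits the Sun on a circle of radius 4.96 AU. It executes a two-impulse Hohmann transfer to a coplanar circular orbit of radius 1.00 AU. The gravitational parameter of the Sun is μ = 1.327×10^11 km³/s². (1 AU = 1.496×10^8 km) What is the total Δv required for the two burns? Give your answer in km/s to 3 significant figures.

In km: r₁ = 4.96 × 1.496×10^8 = 7.42016×10^8 km; r₂ = 1.00 × 1.496×10^8 = 1.496×10^8 km.
Semi-major axis of the transfer orbit: a_t = (7.42016×10^8 + 1.496×10^8)/2 = 4.45808×10^8 km.
Circular speed at r₁: v₁ = √(μ/r₁) = √(1.327×10^11/7.42016×10^8) = 13.373 km/s.
On the transfer ellipse at r₁, vis-viva equation gives v_a = √[μ(2/r₁ − 1/a_t)] = 7.7468 km/s.
First burn Δv₁ = |v_a − v₁| = 5.626 km/s.
Circular speed at r₂: v₂ = √(μ/r₂) = 29.783 km/s.
Transfer-orbit speed at r₂: v_p = √[μ(2/r₂ − 1/a_t)] = 38.424 km/s.
Second burn Δv₂ = |v₂ − v_p| = 8.641 km/s.
Total Δv = Δv₁ + Δv₂ = 14.27 km/s.

Δv = 14.3 km/s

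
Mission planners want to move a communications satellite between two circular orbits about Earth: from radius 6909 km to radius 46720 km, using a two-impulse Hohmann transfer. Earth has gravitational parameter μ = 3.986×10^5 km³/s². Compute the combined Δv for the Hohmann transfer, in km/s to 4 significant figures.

Δv = 3.869 km/s

Semi-major axis of the transfer orbit: a_t = (6909 + 46720)/2 = 26814.5 km.
At r₁ the circular-orbit speed is v₁ = √(μ/r₁) = 7.5956 km/s.
On the transfer ellipse at r₁, vis-viva gives v_p = √[μ(2/r₁ − 1/a_t)] = 10.026 km/s.
First burn Δv₁ = |v_p − v₁| = 2.4304 km/s.
At r₂, v₂ = √(μ/r₂) = 2.9209 km/s.
Transfer-orbit speed at r₂: v_a = √[μ(2/r₂ − 1/a_t)] = 1.4827 km/s.
Second burn Δv₂ = |v₂ − v_a| = 1.4382 km/s.
Δv = Δv₁ + Δv₂ = 2.4304 + 1.4382 = 3.869 km/s.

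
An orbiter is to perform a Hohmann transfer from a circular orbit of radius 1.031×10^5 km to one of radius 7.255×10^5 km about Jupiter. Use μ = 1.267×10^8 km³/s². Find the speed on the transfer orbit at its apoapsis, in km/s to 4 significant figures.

v = 6.592 km/s

Transfer-ellipse semi-major axis a_t = (r₁ + r₂)/2 = (1.031×10^5 + 7.255×10^5)/2 = 4.143×10^5 km.
The apoapsis of the transfer ellipse is at r = 7.255×10^5 km.
Vis-viva: v = √[μ(2/r − 1/a_t)] = √[1.267×10^8 × (2/7.255×10^5 − 1/4.143×10^5)] = 6.592 km/s.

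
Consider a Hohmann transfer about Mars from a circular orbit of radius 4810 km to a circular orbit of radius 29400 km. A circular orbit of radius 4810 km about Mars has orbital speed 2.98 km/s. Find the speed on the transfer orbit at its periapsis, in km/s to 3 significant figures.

v = 3.91 km/s

From the circular-orbit relation v² = μ/r at r = 4810 km: μ = v²r = (2.98)² × 4810 = 42714.7 km³/s².
Transfer-ellipse semi-major axis a_t = (r₁ + r₂)/2 = (4810 + 29400)/2 = 17105 km.
The periapsis of the transfer ellipse is at r = 4810 km.
Applying v² = μ(2/r − 1/a_t): v = 3.907 km/s.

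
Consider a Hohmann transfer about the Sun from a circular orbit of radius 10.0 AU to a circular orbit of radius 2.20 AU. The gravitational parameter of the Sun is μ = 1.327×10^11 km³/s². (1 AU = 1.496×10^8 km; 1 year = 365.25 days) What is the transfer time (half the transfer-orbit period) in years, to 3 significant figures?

In km: r₁ = 10.0 × 1.496×10^8 = 1.496×10^9 km; r₂ = 2.20 × 1.496×10^8 = 3.2912×10^8 km.
Semi-major axis of the transfer orbit: a_t = (1.496×10^9 + 3.2912×10^8)/2 = 9.1256×10^8 km.
By Kepler's third law the transfer-orbit period is T = 2π√(a_t³/μ), so t = T/2 = 2.377×10^8 s.
Converting: 2.377×10^8 s ÷ 3.15576×10^7 s/year (365.25 × 86400) = 7.53 years.

t = 7.53 years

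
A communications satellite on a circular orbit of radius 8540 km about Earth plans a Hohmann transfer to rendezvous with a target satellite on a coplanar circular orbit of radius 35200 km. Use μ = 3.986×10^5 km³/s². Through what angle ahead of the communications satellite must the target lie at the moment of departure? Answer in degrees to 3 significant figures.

φ = 91.8°

Transfer-ellipse semi-major axis a_t = (r₁ + r₂)/2 = (8540 + 35200)/2 = 21870 km.
Transfer time t = π√(a_t³/μ) = 16093.6 s.
Target angular speed ω₂ = √(μ/r₂³) = 9.55993×10^-5 rad/s.
Angle swept by the target during transfer: ω₂·t = 1.53854 rad = 88.152°.
Arrival is 180° from departure on the ellipse, so φ = 180° − 88.152° = 91.8°.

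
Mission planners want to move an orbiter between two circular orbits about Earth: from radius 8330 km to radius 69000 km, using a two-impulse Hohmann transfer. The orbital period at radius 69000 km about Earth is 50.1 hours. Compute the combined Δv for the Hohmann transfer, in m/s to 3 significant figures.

From Kepler's third law T² = 4π²r³/μ at r = 69000 km, T = 50.1 hours = 50.1 × 3600 s = 1.8036×10^5 s: μ = 4π²r³/T² = 3.98682×10^5 km³/s².
The Hohmann ellipse has a_t = (r₁ + r₂)/2 = 38665 km.
At r₁ the circular-orbit speed is v₁ = √(μ/r₁) = 6.918 km/s.
On the transfer ellipse at r₁, v² = μ(2/r − 1/a) gives v_p = √[μ(2/r₁ − 1/a_t)] = 9.242 km/s.
First burn Δv₁ = |v_p − v₁| = 2.324 km/s.
Circular speed at r₂: v₂ = √(μ/r₂) = 2.404 km/s.
Transfer-orbit speed at r₂: v_a = √[μ(2/r₂ − 1/a_t)] = 1.116 km/s.
Second burn Δv₂ = |v₂ − v_a| = 1.288 km/s.
Total Δv = Δv₁ + Δv₂ = 3.612 km/s.

Δv = 3610 m/s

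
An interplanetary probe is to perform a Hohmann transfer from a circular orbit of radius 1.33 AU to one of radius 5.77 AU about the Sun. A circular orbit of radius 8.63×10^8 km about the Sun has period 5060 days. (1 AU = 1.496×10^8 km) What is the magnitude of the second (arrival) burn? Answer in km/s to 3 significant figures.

Δv₂ = 4.81 km/s

From Kepler's third law T² = 4π²r³/μ at r = 8.63×10^8 km, T = 5060 days = 5060 × 86400 s = 4.37184×10^8 s: μ = 4π²r³/T² = 1.32759×10^11 km³/s².
In km: r₁ = 1.33 × 1.496×10^8 = 1.98968×10^8 km; r₂ = 5.77 × 1.496×10^8 = 8.63192×10^8 km.
The Hohmann ellipse has a_t = (r₁ + r₂)/2 = 5.3108×10^8 km.
On the circular orbit at r = 8.63192×10^8 km, v_c = √(μ/r) = 12.402 km/s.
Vis-viva on the transfer ellipse at r = 8.63192×10^8 km gives v_t = √[μ(2/r − 1/a_t)] = 7.5908 km/s.
Δv₂ = |v_t − v_c| = |7.5908 − 12.402| = 4.811 km/s.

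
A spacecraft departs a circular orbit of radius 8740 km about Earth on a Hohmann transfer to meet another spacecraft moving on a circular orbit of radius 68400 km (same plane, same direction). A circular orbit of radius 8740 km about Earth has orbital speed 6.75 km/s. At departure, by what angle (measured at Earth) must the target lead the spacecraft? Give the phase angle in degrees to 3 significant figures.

From the circular-orbit relation v² = μ/r at r = 8740 km: μ = v²r = (6.75)² × 8740 = 3.98216×10^5 km³/s².
Semi-major axis of the transfer orbit: a_t = (8740 + 68400)/2 = 38570 km.
Transfer time t = π√(a_t³/μ) = 37711 s.
Target angular speed ω₂ = √(μ/r₂³) = 3.5276×10^-5 rad/s.
Angle swept by the target during transfer: ω₂·t = 1.3303 rad = 76.22°.
Arrival is 180° from departure on the ellipse, so φ = 180° − 76.22° = 104°.

φ = 104°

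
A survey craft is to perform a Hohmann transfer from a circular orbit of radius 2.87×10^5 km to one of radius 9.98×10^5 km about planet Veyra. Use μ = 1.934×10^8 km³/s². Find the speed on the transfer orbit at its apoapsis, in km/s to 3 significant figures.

The Hohmann ellipse has a_t = (r₁ + r₂)/2 = 6.425×10^5 km.
The apoapsis of the transfer ellipse is at r = 9.980×10^5 km.
From the vis-viva equation, v = √[μ(2/r − 1/a_t)] = 9.304 km/s.

v = 9.30 km/s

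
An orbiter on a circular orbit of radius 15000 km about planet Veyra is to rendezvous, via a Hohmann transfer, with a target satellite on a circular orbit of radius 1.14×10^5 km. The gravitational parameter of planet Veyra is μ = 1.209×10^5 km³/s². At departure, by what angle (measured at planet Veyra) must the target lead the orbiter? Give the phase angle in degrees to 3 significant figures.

The Hohmann ellipse has a_t = (r₁ + r₂)/2 = 64500 km.
Transfer time t = π√(a_t³/μ) = 1.480×10^5 s.
The target's mean motion on its circular orbit is ω₂ = √(μ/r₂³) = 9.033×10^-6 rad/s.
Angle swept by the target during transfer: ω₂·t = 1.337 rad = 76.60°.
Arrival is 180° from departure on the ellipse, so φ = 180° − 76.60° = 103°.

φ = 103°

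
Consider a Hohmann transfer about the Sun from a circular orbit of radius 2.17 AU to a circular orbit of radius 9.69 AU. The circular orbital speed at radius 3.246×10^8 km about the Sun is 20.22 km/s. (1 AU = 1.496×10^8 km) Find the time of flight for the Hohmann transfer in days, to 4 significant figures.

From the circular-orbit relation v² = μ/r at r = 3.246×10^8 km: μ = v²r = (20.22)² × 3.246×10^8 = 1.32712×10^11 km³/s².
In km: r₁ = 2.17 × 1.496×10^8 = 3.24632×10^8 km; r₂ = 9.69 × 1.496×10^8 = 1.449624×10^9 km.
Semi-major axis of the transfer orbit: a_t = (3.24632×10^8 + 1.449624×10^9)/2 = 8.87128×10^8 km.
Half the transfer-orbit period gives t = π√(a_t³/μ) = 2.2786×10^8 s.
Converting: 2.2786×10^8 s ÷ 86400 s/day = 2637 days.

t = 2637 days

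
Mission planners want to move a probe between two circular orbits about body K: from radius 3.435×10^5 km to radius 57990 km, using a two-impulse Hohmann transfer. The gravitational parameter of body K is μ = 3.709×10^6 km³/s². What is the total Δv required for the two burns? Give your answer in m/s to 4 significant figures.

Δv = 3984 m/s

Semi-major axis of the transfer orbit: a_t = (3.435×10^5 + 57990)/2 = 2.00745×10^5 km.
At r₁ the circular-orbit speed is v₁ = √(μ/r₁) = 3.286 km/s.
Transfer-orbit speed at r₁ (v² = μ(2/r − 1/a)): v_a = √[μ(2/r₁ − 1/a_t)] = 1.766 km/s.
First burn Δv₁ = |v_a − v₁| = 1.520 km/s.
At r₂, v₂ = √(μ/r₂) = 7.99746 km/s.
Transfer-orbit speed at r₂: v_p = √[μ(2/r₂ − 1/a_t)] = 10.4615 km/s.
Second burn Δv₂ = |v₂ − v_p| = 2.464 km/s.
Total Δv = Δv₁ + Δv₂ = 3.984 km/s.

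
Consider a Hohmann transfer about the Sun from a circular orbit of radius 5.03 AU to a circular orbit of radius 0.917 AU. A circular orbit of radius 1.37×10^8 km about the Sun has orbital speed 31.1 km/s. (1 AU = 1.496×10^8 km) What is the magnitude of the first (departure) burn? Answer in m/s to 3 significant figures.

From the circular-orbit relation v² = μ/r at r = 1.37×10^8 km: μ = v²r = (31.1)² × 1.37×10^8 = 1.32508×10^11 km³/s².
In km: r₁ = 5.03 × 1.496×10^8 = 7.52488×10^8 km; r₂ = 0.917 × 1.496×10^8 = 1.371832×10^8 km.
Transfer-ellipse semi-major axis a_t = (r₁ + r₂)/2 = (7.52488×10^8 + 1.371832×10^8)/2 = 4.448356×10^8 km.
Circular speed at r = 7.52488×10^8 km: v_c = √(μ/r) = 13.27 km/s.
Vis-viva on the transfer ellipse at r = 7.52488×10^8 km gives v_t = √[μ(2/r − 1/a_t)] = 7.369 km/s.
Δv₁ = |v_t − v_c| = |7.369 − 13.27| = 5.901 km/s.

Δv₁ = 5900 m/s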